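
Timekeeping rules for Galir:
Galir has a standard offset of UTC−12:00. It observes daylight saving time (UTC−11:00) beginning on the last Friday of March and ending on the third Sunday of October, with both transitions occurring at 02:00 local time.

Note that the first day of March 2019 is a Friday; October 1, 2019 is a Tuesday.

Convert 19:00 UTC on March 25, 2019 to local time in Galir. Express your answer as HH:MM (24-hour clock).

1 March 2019 is a Friday, so Fridays fall on 1, 8, 15, 22, 29; the last is March 29.
1 October 2019 is a Tuesday, so the first Sunday is October 6 and the third is October 20.
At the standard offset (UTC−12:00), 19:00 UTC − 12h = 07:00 Galir standard time.
The standard-time date in Galir, March 25, 2019, does not fall between 29 March and 20 October, so daylight saving is not in effect and Galir is at UTC−12:00.
19:00 UTC − 12h = 07:00 local.

07:00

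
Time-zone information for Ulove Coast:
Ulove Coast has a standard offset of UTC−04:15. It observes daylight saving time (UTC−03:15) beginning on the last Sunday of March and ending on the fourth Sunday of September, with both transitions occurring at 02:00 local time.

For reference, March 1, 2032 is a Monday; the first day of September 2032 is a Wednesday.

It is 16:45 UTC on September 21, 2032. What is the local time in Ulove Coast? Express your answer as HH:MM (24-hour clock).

1 March 2032 is a Monday, so Sundays fall on 7, 14, 21, 28; the last is March 28.
1 September 2032 is a Wednesday, so the first Sunday is September 5 and the fourth is September 26.
At the standard offset (UTC−04:15), 16:45 UTC − 4h15m = 12:30 Ulove Coast standard time.
The standard-time date in Ulove Coast, September 21, 2032, falls between 28 March and 26 September, so daylight saving is in effect and Ulove Coast is at UTC−03:15.
16:45 UTC − 3h15m = 13:30 local.

13:30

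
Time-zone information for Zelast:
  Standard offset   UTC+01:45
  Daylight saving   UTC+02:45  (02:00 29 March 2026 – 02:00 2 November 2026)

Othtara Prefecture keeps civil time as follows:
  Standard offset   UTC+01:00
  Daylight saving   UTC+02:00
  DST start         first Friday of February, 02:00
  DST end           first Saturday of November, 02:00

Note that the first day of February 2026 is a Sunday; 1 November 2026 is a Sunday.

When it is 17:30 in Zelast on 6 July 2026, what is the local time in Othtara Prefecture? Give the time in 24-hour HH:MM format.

16:45

6 July 2026 falls between 29 March and 2 November, so daylight saving is in effect and Zelast is at UTC+02:45.
17:30 Zelast − 2h45m = 14:45 UTC.
1 February 2026 is a Sunday, so the first Friday is February 6.
1 November 2026 is a Sunday, so the first Saturday is November 7.
At the standard offset (UTC+01:00), 14:45 UTC + 1h = 15:45 Othtara Prefecture standard time.
The standard-time date in Othtara Prefecture, 6 July 2026, falls between 6 February and 7 November, so daylight saving is in effect and Othtara Prefecture is at UTC+02:00.
14:45 UTC + 2h = 16:45 Othtara Prefecture.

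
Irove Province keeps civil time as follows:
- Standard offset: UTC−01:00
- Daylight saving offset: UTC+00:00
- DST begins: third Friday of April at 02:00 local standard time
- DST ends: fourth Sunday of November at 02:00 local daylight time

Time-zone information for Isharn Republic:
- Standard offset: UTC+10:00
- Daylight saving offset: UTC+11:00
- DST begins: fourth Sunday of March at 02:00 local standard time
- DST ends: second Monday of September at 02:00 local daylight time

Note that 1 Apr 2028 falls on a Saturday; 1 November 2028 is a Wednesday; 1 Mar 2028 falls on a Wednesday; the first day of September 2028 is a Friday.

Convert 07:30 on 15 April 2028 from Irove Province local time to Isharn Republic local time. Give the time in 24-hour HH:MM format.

19:30

1 April 2028 is a Saturday, so the first Friday is April 7 and the third is April 21.
1 November 2028 is a Wednesday, so the first Sunday is November 5 and the fourth is November 26.
15 April 2028 is outside the daylight-saving period (21 April – 26 November), so Irove Province is on standard time, UTC−01:00.
07:30 Irove Province + 1h = 08:30 UTC.
1 March 2028 is a Wednesday, so the first Sunday is March 5 and the fourth is March 26.
1 September 2028 is a Friday, so the first Monday is September 4 and the second is September 11.
At the standard offset (UTC+10:00), 08:30 UTC + 10h = 18:30 Isharn Republic standard time.
Daylight saving runs 26 March – 11 September; the standard-time date in Isharn Republic, 15 April 2028, is inside that window, so Isharn Republic is at UTC+11:00.
08:30 UTC + 11h = 19:30 Isharn Republic.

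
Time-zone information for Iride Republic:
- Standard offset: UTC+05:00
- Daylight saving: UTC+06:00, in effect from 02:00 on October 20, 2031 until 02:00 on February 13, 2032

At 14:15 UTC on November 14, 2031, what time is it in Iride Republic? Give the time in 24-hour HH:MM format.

At the standard offset (UTC+05:00), 14:15 UTC + 5h = 19:15 Iride Republic standard time.
The standard-time date in Iride Republic, November 14, 2031, lies within the daylight-saving period (20 October 2031 – 13 February 2032), so Iride Republic is on daylight time, UTC+06:00.
14:15 UTC + 6h = 20:15 local.

20:15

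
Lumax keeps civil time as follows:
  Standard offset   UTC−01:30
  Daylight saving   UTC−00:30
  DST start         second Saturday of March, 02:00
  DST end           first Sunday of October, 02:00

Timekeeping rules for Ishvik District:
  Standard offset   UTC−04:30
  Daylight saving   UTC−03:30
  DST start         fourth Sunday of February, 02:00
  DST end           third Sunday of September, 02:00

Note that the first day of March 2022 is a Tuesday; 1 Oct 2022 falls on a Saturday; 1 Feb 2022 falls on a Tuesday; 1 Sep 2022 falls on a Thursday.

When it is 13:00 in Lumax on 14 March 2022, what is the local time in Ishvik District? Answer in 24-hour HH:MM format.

10:00

1 March 2022 is a Tuesday, so the first Saturday is March 5 and the second is March 12.
1 October 2022 is a Saturday, so the first Sunday is October 2.
Daylight saving runs 12 March – 2 October; 14 March 2022 is inside that window, so Lumax is at UTC−00:30.
13:00 Lumax + 0h30m = 13:30 UTC.
1 February 2022 is a Tuesday, so the first Sunday is February 6 and the fourth is February 27.
1 September 2022 is a Thursday, so the first Sunday is September 4 and the third is September 18.
At the standard offset (UTC−04:30), 13:30 UTC − 4h30m = 09:00 Ishvik District standard time.
The standard-time date in Ishvik District, 14 March 2022, lies within the daylight-saving period (27 February – 18 September), so Ishvik District is on daylight time, UTC−03:30.
13:30 UTC − 3h30m = 10:00 Ishvik District.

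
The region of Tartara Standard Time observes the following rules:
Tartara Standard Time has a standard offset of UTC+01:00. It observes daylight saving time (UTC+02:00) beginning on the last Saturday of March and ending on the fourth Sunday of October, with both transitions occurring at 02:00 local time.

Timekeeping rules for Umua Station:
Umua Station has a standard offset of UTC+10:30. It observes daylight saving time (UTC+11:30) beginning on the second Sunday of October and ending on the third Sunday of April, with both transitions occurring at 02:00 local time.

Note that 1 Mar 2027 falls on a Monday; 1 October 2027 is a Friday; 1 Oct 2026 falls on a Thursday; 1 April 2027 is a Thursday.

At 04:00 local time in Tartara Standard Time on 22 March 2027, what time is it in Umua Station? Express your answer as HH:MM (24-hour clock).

1 March 2027 is a Monday, so Saturdays fall on 6, 13, 20, 27; the last is March 27.
1 October 2027 is a Friday, so the first Sunday is October 3 and the fourth is October 24.
Daylight saving runs 27 March – 24 October; 22 March 2027 is outside that window, so Tartara Standard Time is on standard time at UTC+01:00.
04:00 Tartara Standard Time − 1h = 03:00 UTC.
1 October 2026 is a Thursday, so the first Sunday is October 4 and the second is October 11.
1 April 2027 is a Thursday, so the first Sunday is April 4 and the third is April 18.
At the standard offset (UTC+10:30), 03:00 UTC + 10h30m = 13:30 Umua Station standard time.
The standard-time date in Umua Station, 22 March 2027, lies within the daylight-saving period (11 October 2026 – 18 April 2027), so Umua Station is on daylight time, UTC+11:30.
03:00 UTC + 11h30m = 14:30 Umua Station.

14:30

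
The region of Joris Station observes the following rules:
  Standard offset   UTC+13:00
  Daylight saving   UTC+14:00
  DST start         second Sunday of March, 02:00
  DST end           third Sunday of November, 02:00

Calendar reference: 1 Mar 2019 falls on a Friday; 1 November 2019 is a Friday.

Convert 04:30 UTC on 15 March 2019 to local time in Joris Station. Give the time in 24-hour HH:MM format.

1 March 2019 is a Friday, so the first Sunday is March 3 and the second is March 10.
1 November 2019 is a Friday, so the first Sunday is November 3 and the third is November 17.
At the standard offset (UTC+13:00), 04:30 UTC + 13h = 17:30 Joris Station standard time.
Daylight saving runs 10 March – 17 November; the standard-time date in Joris Station, 15 March 2019, is inside that window, so Joris Station is at UTC+14:00.
04:30 UTC + 14h = 18:30 local.

18:30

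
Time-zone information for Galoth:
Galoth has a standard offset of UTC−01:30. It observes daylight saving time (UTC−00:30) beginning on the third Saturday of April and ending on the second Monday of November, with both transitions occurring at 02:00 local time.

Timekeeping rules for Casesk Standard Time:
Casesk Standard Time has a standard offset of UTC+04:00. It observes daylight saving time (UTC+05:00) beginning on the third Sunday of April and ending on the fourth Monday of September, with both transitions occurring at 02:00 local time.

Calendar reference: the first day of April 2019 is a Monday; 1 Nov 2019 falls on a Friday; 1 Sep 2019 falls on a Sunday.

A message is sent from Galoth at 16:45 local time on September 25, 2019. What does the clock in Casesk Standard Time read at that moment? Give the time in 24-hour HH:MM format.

1 April 2019 is a Monday, so the first Saturday is April 6 and the third is April 20.
1 November 2019 is a Friday, so the first Monday is November 4 and the second is November 11.
September 25, 2019 lies within the daylight-saving period (20 April – 11 November), so Galoth is on daylight time, UTC−00:30.
16:45 Galoth + 0h30m = 17:15 UTC.
1 April 2019 is a Monday, so the first Sunday is April 7 and the third is April 21.
1 September 2019 is a Sunday, so the first Monday is September 2 and the fourth is September 23.
At the standard offset (UTC+04:00), 17:15 UTC + 4h = 21:15 Casesk Standard Time standard time.
The standard-time date in Casesk Standard Time, September 25, 2019, is outside the daylight-saving period (21 April – 23 September), so Casesk Standard Time is on standard time, UTC+04:00.
17:15 UTC + 4h = 21:15 Casesk Standard Time.

21:15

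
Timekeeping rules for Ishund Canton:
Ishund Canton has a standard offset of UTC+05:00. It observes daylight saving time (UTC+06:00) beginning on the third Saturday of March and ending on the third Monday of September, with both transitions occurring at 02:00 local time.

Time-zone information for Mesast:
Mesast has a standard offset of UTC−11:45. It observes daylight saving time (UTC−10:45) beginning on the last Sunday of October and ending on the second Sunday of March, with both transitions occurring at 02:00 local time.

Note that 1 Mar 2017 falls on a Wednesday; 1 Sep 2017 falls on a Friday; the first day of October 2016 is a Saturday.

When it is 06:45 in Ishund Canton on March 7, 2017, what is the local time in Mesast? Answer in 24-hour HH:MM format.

15:00

1 March 2017 is a Wednesday, so the first Saturday is March 4 and the third is March 18.
1 September 2017 is a Friday, so the first Monday is September 4 and the third is September 18.
March 7, 2017 does not fall between 18 March and 18 September, so daylight saving is not in effect and Ishund Canton is at UTC+05:00.
06:45 Ishund Canton − 5h = 01:45 UTC.
1 October 2016 is a Saturday, so Sundays fall on 2, 9, 16, 23, 30; the last is October 30.
1 March 2017 is a Wednesday, so the first Sunday is March 5 and the second is March 12.
At the standard offset (UTC−11:45), 01:45 UTC − 11h45m = 14:00 Mesast standard time (rolling into the previous day, 6 March 2017).
The standard-time date in Mesast, March 6, 2017, lies within the daylight-saving period (30 October 2016 – 12 March 2017), so Mesast is on daylight time, UTC−10:45.
01:45 UTC − 10h45m = 15:00 Mesast (rolling into the previous day, 6 March 2017).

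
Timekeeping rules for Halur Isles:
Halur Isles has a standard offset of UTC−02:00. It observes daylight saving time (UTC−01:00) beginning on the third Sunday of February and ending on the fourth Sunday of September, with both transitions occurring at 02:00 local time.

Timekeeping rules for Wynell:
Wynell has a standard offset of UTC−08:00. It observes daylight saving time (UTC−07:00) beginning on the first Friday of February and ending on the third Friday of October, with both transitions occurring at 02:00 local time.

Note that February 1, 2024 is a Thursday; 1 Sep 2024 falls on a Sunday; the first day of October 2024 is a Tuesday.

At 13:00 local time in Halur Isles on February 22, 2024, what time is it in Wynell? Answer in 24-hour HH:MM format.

1 February 2024 is a Thursday, so the first Sunday is February 4 and the third is February 18.
1 September 2024 is a Sunday, so the first Sunday is September 1 and the fourth is September 22.
February 22, 2024 falls between 18 February and 22 September, so daylight saving is in effect and Halur Isles is at UTC−01:00.
13:00 Halur Isles + 1h = 14:00 UTC.
1 February 2024 is a Thursday, so the first Friday is February 2.
1 October 2024 is a Tuesday, so the first Friday is October 4 and the third is October 18.
At the standard offset (UTC−08:00), 14:00 UTC − 8h = 06:00 Wynell standard time.
The standard-time date in Wynell, February 22, 2024, lies within the daylight-saving period (2 February – 18 October), so Wynell is on daylight time, UTC−07:00.
14:00 UTC − 7h = 07:00 Wynell.

07:00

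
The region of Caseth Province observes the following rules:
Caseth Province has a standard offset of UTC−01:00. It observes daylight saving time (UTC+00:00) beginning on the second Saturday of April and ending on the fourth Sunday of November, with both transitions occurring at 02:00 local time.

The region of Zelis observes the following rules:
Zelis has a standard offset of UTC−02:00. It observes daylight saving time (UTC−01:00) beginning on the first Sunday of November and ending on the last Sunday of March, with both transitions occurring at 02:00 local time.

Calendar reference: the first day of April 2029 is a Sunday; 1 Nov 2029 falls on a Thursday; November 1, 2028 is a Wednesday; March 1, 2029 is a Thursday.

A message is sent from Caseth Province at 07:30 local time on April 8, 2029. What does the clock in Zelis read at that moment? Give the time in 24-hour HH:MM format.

1 April 2029 is a Sunday, so the first Saturday is April 7 and the second is April 14.
1 November 2029 is a Thursday, so the first Sunday is November 4 and the fourth is November 25.
April 8, 2029 does not fall between 14 April and 25 November, so daylight saving is not in effect and Caseth Province is at UTC−01:00.
07:30 Caseth Province + 1h = 08:30 UTC.
1 November 2028 is a Wednesday, so the first Sunday is November 5.
1 March 2029 is a Thursday, so Sundays fall on 4, 11, 18, 25; the last is March 25.
At the standard offset (UTC−02:00), 08:30 UTC − 2h = 06:30 Zelis standard time.
The standard-time date in Zelis, April 8, 2029, does not fall between 5 November 2028 and 25 March 2029, so daylight saving is not in effect and Zelis is at UTC−02:00.
08:30 UTC − 2h = 06:30 Zelis.

06:30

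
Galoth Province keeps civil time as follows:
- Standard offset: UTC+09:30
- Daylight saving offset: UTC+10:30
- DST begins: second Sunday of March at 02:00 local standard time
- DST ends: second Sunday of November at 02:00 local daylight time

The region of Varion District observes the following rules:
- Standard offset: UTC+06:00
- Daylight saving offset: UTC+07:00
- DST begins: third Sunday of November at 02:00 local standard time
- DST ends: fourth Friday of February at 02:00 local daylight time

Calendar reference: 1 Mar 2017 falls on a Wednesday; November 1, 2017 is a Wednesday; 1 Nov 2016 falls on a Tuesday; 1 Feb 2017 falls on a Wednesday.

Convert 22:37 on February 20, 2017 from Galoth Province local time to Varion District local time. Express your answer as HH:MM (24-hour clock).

1 March 2017 is a Wednesday, so the first Sunday is March 5 and the second is March 12.
1 November 2017 is a Wednesday, so the first Sunday is November 5 and the second is November 12.
February 20, 2017 does not fall between 12 March and 12 November, so daylight saving is not in effect and Galoth Province is at UTC+09:30.
22:37 Galoth Province − 9h30m = 13:07 UTC.
1 November 2016 is a Tuesday, so the first Sunday is November 6 and the third is November 20.
1 February 2017 is a Wednesday, so the first Friday is February 3 and the fourth is February 24.
At the standard offset (UTC+06:00), 13:07 UTC + 6h = 19:07 Varion District standard time.
Daylight saving runs 20 November 2016 – 24 February 2017; the standard-time date in Varion District, February 20, 2017, is inside that window, so Varion District is at UTC+07:00.
13:07 UTC + 7h = 20:07 Varion District.

20:07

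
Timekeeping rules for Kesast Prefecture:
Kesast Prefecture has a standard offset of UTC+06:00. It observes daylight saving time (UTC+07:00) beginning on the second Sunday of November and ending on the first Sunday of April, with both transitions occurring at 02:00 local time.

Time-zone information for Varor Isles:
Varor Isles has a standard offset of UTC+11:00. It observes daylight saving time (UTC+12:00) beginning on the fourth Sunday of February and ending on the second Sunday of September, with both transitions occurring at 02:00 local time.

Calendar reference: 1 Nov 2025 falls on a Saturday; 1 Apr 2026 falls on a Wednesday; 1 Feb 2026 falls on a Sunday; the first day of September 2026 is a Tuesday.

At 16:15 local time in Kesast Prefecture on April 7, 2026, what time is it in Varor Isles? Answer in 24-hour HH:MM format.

22:15

1 November 2025 is a Saturday, so the first Sunday is November 2 and the second is November 9.
1 April 2026 is a Wednesday, so the first Sunday is April 5.
April 7, 2026 does not fall between 9 November 2025 and 5 April 2026, so daylight saving is not in effect and Kesast Prefecture is at UTC+06:00.
16:15 Kesast Prefecture − 6h = 10:15 UTC.
1 February 2026 is a Sunday, so the first Sunday is February 1 and the fourth is February 22.
1 September 2026 is a Tuesday, so the first Sunday is September 6 and the second is September 13.
At the standard offset (UTC+11:00), 10:15 UTC + 11h = 21:15 Varor Isles standard time.
The standard-time date in Varor Isles, April 7, 2026, lies within the daylight-saving period (22 February – 13 September), so Varor Isles is on daylight time, UTC+12:00.
10:15 UTC + 12h = 22:15 Varor Isles.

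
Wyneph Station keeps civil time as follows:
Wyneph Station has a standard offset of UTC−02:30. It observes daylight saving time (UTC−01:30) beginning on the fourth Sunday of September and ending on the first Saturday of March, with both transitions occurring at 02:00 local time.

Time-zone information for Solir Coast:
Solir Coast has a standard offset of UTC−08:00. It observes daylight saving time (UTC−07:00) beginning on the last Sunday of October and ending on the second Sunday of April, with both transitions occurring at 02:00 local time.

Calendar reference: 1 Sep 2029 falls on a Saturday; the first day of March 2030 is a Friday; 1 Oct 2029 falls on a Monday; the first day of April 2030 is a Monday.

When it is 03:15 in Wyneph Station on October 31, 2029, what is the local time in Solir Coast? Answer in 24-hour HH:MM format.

21:45

1 September 2029 is a Saturday, so the first Sunday is September 2 and the fourth is September 23.
1 March 2030 is a Friday, so the first Saturday is March 2.
October 31, 2029 falls between 23 September 2029 and 2 March 2030, so daylight saving is in effect and Wyneph Station is at UTC−01:30.
03:15 Wyneph Station + 1h30m = 04:45 UTC.
1 October 2029 is a Monday, so Sundays fall on 7, 14, 21, 28; the last is October 28.
1 April 2030 is a Monday, so the first Sunday is April 7 and the second is April 14.
At the standard offset (UTC−08:00), 04:45 UTC − 8h = 20:45 Solir Coast standard time (rolling into the previous day, 30 October 2029).
The standard-time date in Solir Coast, October 30, 2029, lies within the daylight-saving period (28 October 2029 – 14 April 2030), so Solir Coast is on daylight time, UTC−07:00.
04:45 UTC − 7h = 21:45 Solir Coast (rolling into the previous day, 30 October 2029).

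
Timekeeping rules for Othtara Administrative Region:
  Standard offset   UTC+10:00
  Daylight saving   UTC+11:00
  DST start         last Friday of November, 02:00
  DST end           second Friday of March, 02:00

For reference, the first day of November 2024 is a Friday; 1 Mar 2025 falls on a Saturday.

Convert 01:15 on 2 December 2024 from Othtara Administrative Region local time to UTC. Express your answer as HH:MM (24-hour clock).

14:15

1 November 2024 is a Friday, so Fridays fall on 1, 8, 15, 22, 29; the last is November 29.
1 March 2025 is a Saturday, so the first Friday is March 7 and the second is March 14.
2 December 2024 falls between 29 November 2024 and 14 March 2025, so daylight saving is in effect and Othtara Administrative Region is at UTC+11:00.
01:15 local − 11h = 14:15 UTC (rolling into the previous day, 1 December 2024).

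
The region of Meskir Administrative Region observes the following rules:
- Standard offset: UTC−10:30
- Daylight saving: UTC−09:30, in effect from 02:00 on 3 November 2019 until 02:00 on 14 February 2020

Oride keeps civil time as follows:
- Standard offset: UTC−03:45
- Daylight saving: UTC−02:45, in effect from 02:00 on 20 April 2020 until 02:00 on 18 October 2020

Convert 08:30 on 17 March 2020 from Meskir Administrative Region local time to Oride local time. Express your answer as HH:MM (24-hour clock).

15:15

Daylight saving runs 3 November 2019 – 14 February 2020; 17 March 2020 is outside that window, so Meskir Administrative Region is on standard time at UTC−10:30.
08:30 Meskir Administrative Region + 10h30m = 19:00 UTC.
At the standard offset (UTC−03:45), 19:00 UTC − 3h45m = 15:15 Oride standard time.
The standard-time date in Oride, 17 March 2020, does not fall between 20 April and 18 October, so daylight saving is not in effect and Oride is at UTC−03:45.
19:00 UTC − 3h45m = 15:15 Oride.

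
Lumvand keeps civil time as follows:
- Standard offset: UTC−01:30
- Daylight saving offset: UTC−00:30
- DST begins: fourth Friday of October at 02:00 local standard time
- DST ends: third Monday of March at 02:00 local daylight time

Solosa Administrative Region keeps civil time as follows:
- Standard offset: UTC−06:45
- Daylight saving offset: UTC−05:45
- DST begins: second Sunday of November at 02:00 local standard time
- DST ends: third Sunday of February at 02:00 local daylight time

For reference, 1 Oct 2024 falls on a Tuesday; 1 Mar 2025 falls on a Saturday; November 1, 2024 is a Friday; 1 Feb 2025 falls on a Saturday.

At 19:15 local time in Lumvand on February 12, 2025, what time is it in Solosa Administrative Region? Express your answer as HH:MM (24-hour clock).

14:00

1 October 2024 is a Tuesday, so the first Friday is October 4 and the fourth is October 25.
1 March 2025 is a Saturday, so the first Monday is March 3 and the third is March 17.
February 12, 2025 falls between 25 October 2024 and 17 March 2025, so daylight saving is in effect and Lumvand is at UTC−00:30.
19:15 Lumvand + 0h30m = 19:45 UTC.
1 November 2024 is a Friday, so the first Sunday is November 3 and the second is November 10.
1 February 2025 is a Saturday, so the first Sunday is February 2 and the third is February 16.
At the standard offset (UTC−06:45), 19:45 UTC − 6h45m = 13:00 Solosa Administrative Region standard time.
The standard-time date in Solosa Administrative Region, February 12, 2025, falls between 10 November 2024 and 16 February 2025, so daylight saving is in effect and Solosa Administrative Region is at UTC−05:45.
19:45 UTC − 5h45m = 14:00 Solosa Administrative Region.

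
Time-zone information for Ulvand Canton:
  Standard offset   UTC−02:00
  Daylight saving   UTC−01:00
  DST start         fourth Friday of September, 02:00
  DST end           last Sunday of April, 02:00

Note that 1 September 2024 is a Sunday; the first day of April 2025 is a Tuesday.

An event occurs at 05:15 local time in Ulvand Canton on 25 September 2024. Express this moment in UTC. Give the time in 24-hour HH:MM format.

07:15

1 September 2024 is a Sunday, so the first Friday is September 6 and the fourth is September 27.
1 April 2025 is a Tuesday, so Sundays fall on 6, 13, 20, 27; the last is April 27.
Daylight saving runs 27 September 2024 – 27 April 2025; 25 September 2024 is outside that window, so Ulvand Canton is on standard time at UTC−02:00.
05:15 local + 2h = 07:15 UTC.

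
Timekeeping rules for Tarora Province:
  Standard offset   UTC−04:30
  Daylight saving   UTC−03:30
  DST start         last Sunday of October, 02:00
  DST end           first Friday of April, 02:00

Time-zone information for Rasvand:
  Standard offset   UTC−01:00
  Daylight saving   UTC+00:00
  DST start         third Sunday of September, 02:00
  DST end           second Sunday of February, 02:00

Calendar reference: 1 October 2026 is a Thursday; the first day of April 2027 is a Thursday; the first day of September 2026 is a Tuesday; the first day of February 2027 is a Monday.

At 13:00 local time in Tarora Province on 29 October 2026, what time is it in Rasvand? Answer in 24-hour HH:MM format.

1 October 2026 is a Thursday, so Sundays fall on 4, 11, 18, 25; the last is October 25.
1 April 2027 is a Thursday, so the first Friday is April 2.
Daylight saving runs 25 October 2026 – 2 April 2027; 29 October 2026 is inside that window, so Tarora Province is at UTC−03:30.
13:00 Tarora Province + 3h30m = 16:30 UTC.
1 September 2026 is a Tuesday, so the first Sunday is September 6 and the third is September 20.
1 February 2027 is a Monday, so the first Sunday is February 7 and the second is February 14.
At the standard offset (UTC−01:00), 16:30 UTC − 1h = 15:30 Rasvand standard time.
Daylight saving runs 20 September 2026 – 14 February 2027; the standard-time date in Rasvand, 29 October 2026, is inside that window, so Rasvand is at UTC+00:00.
16:30 UTC + 0h = 16:30 Rasvand.

16:30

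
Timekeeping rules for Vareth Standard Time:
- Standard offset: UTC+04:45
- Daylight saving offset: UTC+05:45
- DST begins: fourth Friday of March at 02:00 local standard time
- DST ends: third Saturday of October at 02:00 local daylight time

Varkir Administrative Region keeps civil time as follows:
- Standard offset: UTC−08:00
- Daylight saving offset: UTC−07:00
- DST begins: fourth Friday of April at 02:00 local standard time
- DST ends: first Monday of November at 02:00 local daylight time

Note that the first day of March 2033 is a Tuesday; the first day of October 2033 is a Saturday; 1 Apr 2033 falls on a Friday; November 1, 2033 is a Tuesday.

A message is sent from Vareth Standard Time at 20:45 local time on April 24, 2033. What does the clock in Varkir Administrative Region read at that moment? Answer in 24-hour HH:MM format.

1 March 2033 is a Tuesday, so the first Friday is March 4 and the fourth is March 25.
1 October 2033 is a Saturday, so the first Saturday is October 1 and the third is October 15.
April 24, 2033 lies within the daylight-saving period (25 March – 15 October), so Vareth Standard Time is on daylight time, UTC+05:45.
20:45 Vareth Standard Time − 5h45m = 15:00 UTC.
1 April 2033 is a Friday, so the first Friday is April 1 and the fourth is April 22.
1 November 2033 is a Tuesday, so the first Monday is November 7.
At the standard offset (UTC−08:00), 15:00 UTC − 8h = 07:00 Varkir Administrative Region standard time.
Daylight saving runs 22 April – 7 November; the standard-time date in Varkir Administrative Region, April 24, 2033, is inside that window, so Varkir Administrative Region is at UTC−07:00.
15:00 UTC − 7h = 08:00 Varkir Administrative Region.

08:00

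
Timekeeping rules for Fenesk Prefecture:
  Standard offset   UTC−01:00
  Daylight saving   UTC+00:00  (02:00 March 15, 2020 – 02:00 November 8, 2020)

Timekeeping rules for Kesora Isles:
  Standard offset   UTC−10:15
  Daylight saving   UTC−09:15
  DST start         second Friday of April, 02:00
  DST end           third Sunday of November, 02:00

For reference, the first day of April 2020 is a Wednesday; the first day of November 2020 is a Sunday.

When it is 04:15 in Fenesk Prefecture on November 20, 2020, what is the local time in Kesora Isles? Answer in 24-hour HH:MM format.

Daylight saving runs 15 March – 8 November; November 20, 2020 is outside that window, so Fenesk Prefecture is on standard time at UTC−01:00.
04:15 Fenesk Prefecture + 1h = 05:15 UTC.
1 April 2020 is a Wednesday, so the first Friday is April 3 and the second is April 10.
1 November 2020 is a Sunday, so the first Sunday is November 1 and the third is November 15.
At the standard offset (UTC−10:15), 05:15 UTC − 10h15m = 19:00 Kesora Isles standard time (rolling into the previous day, 19 November 2020).
The standard-time date in Kesora Isles, November 19, 2020, is outside the daylight-saving period (10 April – 15 November), so Kesora Isles is on standard time, UTC−10:15.
05:15 UTC − 10h15m = 19:00 Kesora Isles (rolling into the previous day, 19 November 2020).

19:00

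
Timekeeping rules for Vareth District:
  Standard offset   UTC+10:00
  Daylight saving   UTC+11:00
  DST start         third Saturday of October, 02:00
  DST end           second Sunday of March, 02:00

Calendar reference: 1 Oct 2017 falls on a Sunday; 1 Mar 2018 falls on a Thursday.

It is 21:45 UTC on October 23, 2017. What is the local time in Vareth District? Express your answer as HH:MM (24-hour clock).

08:45

1 October 2017 is a Sunday, so the first Saturday is October 7 and the third is October 21.
1 March 2018 is a Thursday, so the first Sunday is March 4 and the second is March 11.
At the standard offset (UTC+10:00), 21:45 UTC + 10h = 07:45 Vareth District standard time (rolling into the next day, 24 October 2017).
Daylight saving runs 21 October 2017 – 11 March 2018; the standard-time date in Vareth District, October 24, 2017, is inside that window, so Vareth District is at UTC+11:00.
21:45 UTC + 11h = 08:45 local (rolling into the next day, 24 October 2017).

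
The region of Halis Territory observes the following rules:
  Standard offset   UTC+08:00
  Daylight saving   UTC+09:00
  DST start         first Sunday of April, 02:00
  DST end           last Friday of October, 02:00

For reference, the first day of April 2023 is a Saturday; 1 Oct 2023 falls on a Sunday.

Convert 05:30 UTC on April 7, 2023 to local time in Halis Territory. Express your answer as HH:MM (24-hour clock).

14:30

1 April 2023 is a Saturday, so the first Sunday is April 2.
1 October 2023 is a Sunday, so Fridays fall on 6, 13, 20, 27; the last is October 27.
At the standard offset (UTC+08:00), 05:30 UTC + 8h = 13:30 Halis Territory standard time.
The standard-time date in Halis Territory, April 7, 2023, falls between 2 April and 27 October, so daylight saving is in effect and Halis Territory is at UTC+09:00.
05:30 UTC + 9h = 14:30 local.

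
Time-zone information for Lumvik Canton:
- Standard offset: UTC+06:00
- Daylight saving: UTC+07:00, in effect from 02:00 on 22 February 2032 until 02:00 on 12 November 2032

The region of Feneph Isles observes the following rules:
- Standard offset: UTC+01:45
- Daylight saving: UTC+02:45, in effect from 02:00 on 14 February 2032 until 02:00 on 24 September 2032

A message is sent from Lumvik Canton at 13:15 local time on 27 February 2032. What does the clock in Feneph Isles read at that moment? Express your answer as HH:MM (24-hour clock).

27 February 2032 falls between 22 February and 12 November, so daylight saving is in effect and Lumvik Canton is at UTC+07:00.
13:15 Lumvik Canton − 7h = 06:15 UTC.
At the standard offset (UTC+01:45), 06:15 UTC + 1h45m = 08:00 Feneph Isles standard time.
The standard-time date in Feneph Isles, 27 February 2032, lies within the daylight-saving period (14 February – 24 September), so Feneph Isles is on daylight time, UTC+02:45.
06:15 UTC + 2h45m = 09:00 Feneph Isles.

09:00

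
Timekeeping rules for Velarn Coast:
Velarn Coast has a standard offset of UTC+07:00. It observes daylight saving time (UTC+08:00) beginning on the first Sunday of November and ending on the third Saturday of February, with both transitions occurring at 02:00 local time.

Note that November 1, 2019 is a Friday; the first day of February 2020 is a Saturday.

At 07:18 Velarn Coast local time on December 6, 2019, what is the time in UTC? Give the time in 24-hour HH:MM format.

1 November 2019 is a Friday, so the first Sunday is November 3.
1 February 2020 is a Saturday, so the first Saturday is February 1 and the third is February 15.
December 6, 2019 falls between 3 November 2019 and 15 February 2020, so daylight saving is in effect and Velarn Coast is at UTC+08:00.
07:18 local − 8h = 23:18 UTC (rolling into the previous day, 5 December 2019).

23:18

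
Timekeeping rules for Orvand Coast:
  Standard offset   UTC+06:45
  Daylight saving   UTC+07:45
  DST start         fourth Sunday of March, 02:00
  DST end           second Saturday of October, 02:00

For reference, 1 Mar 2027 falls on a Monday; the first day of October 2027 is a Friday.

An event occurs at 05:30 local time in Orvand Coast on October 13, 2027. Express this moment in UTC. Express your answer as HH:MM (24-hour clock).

1 March 2027 is a Monday, so the first Sunday is March 7 and the fourth is March 28.
1 October 2027 is a Friday, so the first Saturday is October 2 and the second is October 9.
October 13, 2027 is outside the daylight-saving period (28 March – 9 October), so Orvand Coast is on standard time, UTC+06:45.
05:30 local − 6h45m = 22:45 UTC (rolling into the previous day, 12 October 2027).

22:45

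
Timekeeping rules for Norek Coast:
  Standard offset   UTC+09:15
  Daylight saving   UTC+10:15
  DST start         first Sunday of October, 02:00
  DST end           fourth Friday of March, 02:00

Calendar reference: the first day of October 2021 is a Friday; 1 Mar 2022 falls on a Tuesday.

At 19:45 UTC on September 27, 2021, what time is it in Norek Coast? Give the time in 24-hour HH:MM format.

1 October 2021 is a Friday, so the first Sunday is October 3.
1 March 2022 is a Tuesday, so the first Friday is March 4 and the fourth is March 25.
At the standard offset (UTC+09:15), 19:45 UTC + 9h15m = 05:00 Norek Coast standard time (rolling into the next day, 28 September 2021).
The standard-time date in Norek Coast, September 28, 2021, is outside the daylight-saving period (3 October 2021 – 25 March 2022), so Norek Coast is on standard time, UTC+09:15.
19:45 UTC + 9h15m = 05:00 local (rolling into the next day, 28 September 2021).

05:00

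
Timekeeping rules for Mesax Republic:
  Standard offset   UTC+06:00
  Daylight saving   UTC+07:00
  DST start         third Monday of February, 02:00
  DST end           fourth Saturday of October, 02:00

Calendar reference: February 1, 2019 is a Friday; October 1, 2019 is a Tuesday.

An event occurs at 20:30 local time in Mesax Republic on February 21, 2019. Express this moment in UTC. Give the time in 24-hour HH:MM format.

13:30

1 February 2019 is a Friday, so the first Monday is February 4 and the third is February 18.
1 October 2019 is a Tuesday, so the first Saturday is October 5 and the fourth is October 26.
Daylight saving runs 18 February – 26 October; February 21, 2019 is inside that window, so Mesax Republic is at UTC+07:00.
20:30 local − 7h = 13:30 UTC.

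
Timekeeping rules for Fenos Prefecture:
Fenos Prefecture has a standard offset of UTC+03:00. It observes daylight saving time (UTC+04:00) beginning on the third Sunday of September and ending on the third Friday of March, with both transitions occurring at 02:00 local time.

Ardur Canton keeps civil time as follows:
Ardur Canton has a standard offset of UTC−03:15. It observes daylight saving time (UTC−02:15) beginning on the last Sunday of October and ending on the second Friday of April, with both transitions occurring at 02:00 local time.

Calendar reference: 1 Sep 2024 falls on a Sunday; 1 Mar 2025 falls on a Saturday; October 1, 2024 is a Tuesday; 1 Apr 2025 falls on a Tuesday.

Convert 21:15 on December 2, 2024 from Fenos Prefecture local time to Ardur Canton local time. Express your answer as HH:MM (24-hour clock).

15:00

1 September 2024 is a Sunday, so the first Sunday is September 1 and the third is September 15.
1 March 2025 is a Saturday, so the first Friday is March 7 and the third is March 21.
December 2, 2024 falls between 15 September 2024 and 21 March 2025, so daylight saving is in effect and Fenos Prefecture is at UTC+04:00.
21:15 Fenos Prefecture − 4h = 17:15 UTC.
1 October 2024 is a Tuesday, so Sundays fall on 6, 13, 20, 27; the last is October 27.
1 April 2025 is a Tuesday, so the first Friday is April 4 and the second is April 11.
At the standard offset (UTC−03:15), 17:15 UTC − 3h15m = 14:00 Ardur Canton standard time.
The standard-time date in Ardur Canton, December 2, 2024, lies within the daylight-saving period (27 October 2024 – 11 April 2025), so Ardur Canton is on daylight time, UTC−02:15.
17:15 UTC − 2h15m = 15:00 Ardur Canton.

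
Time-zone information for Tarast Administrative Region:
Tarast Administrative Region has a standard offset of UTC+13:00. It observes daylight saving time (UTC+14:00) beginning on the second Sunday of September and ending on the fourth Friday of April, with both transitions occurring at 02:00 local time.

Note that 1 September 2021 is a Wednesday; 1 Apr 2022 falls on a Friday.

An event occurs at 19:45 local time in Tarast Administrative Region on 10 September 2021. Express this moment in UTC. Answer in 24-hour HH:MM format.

06:45

1 September 2021 is a Wednesday, so the first Sunday is September 5 and the second is September 12.
1 April 2022 is a Friday, so the first Friday is April 1 and the fourth is April 22.
10 September 2021 does not fall between 12 September 2021 and 22 April 2022, so daylight saving is not in effect and Tarast Administrative Region is at UTC+13:00.
19:45 local − 13h = 06:45 UTC.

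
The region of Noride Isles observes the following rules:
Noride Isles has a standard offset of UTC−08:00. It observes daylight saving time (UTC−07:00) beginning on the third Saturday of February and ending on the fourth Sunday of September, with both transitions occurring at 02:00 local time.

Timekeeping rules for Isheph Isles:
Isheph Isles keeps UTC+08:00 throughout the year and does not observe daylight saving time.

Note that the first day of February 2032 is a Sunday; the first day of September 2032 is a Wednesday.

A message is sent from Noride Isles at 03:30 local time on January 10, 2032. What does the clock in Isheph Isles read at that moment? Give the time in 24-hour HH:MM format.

1 February 2032 is a Sunday, so the first Saturday is February 7 and the third is February 21.
1 September 2032 is a Wednesday, so the first Sunday is September 5 and the fourth is September 26.
Daylight saving runs 21 February – 26 September; January 10, 2032 is outside that window, so Noride Isles is on standard time at UTC−08:00.
03:30 Noride Isles + 8h = 11:30 UTC.
Isheph Isles stays on UTC+08:00 all year.
11:30 UTC + 8h = 19:30 Isheph Isles.

19:30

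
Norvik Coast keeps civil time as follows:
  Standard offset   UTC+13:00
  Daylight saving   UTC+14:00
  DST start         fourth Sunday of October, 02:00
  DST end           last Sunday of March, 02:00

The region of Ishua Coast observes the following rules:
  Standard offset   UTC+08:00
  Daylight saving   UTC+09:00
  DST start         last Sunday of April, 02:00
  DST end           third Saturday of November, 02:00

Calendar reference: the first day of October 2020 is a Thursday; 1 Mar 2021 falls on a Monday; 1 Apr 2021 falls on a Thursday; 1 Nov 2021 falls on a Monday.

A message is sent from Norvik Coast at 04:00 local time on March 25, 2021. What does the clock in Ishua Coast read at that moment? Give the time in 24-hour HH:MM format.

22:00

1 October 2020 is a Thursday, so the first Sunday is October 4 and the fourth is October 25.
1 March 2021 is a Monday, so Sundays fall on 7, 14, 21, 28; the last is March 28.
Daylight saving runs 25 October 2020 – 28 March 2021; March 25, 2021 is inside that window, so Norvik Coast is at UTC+14:00.
04:00 Norvik Coast − 14h = 14:00 UTC (rolling into the previous day, 24 March 2021).
1 April 2021 is a Thursday, so Sundays fall on 4, 11, 18, 25; the last is April 25.
1 November 2021 is a Monday, so the first Saturday is November 6 and the third is November 20.
At the standard offset (UTC+08:00), 14:00 UTC + 8h = 22:00 Ishua Coast standard time.
The standard-time date in Ishua Coast, March 24, 2021, is outside the daylight-saving period (25 April – 20 November), so Ishua Coast is on standard time, UTC+08:00.
14:00 UTC + 8h = 22:00 Ishua Coast.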